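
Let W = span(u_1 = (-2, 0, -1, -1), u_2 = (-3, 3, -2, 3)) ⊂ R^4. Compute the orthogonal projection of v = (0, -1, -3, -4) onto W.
proj_W(v) = (-257/161, -267/161, -12/23, -23/7)

Set up U = [u_1 | ... | u_2] ∈ R^(4×2). The projector onto W = col(U) is P = U (U^T U)^(-1) U^T.
Compute U^T U =
  [6, 5]
  [5, 31],
and U^T v = (7, -9).
Solve U^T U · c = U^T v for the coefficients: c = (262/161, -89/161). The projection is proj_W(v) = U c.
Check: (v - proj_W(v)) · u_1 = 0  (should be 0).
Check: (v - proj_W(v)) · u_2 = 0  (should be 0).
Result: proj_W(v) = (-257/161, -267/161, -12/23, -23/7).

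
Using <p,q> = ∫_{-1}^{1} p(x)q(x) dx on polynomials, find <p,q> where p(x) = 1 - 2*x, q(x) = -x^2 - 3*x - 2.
<p,q> = -2/3

Expand the product: p(x)·q(x) = 2*x^3 + 5*x^2 + x - 2.
∫_{-1}^{1} of each monomial x^k gives [2/(k+1) if k even, 0 if k odd]. Integrating term-by-term (or equivalently evaluating the antiderivative F(x) = x^4/2 + 5*x^3/3 + x^2/2 - 2*x at the endpoints):
  F(1) − F(−1) = 2/3 − (4/3) = -2/3.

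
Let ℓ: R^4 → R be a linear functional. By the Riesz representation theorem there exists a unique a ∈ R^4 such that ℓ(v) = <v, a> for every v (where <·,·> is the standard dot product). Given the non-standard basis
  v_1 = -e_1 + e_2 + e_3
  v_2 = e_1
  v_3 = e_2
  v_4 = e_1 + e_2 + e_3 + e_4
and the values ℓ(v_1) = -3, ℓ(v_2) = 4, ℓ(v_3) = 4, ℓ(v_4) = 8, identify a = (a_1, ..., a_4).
a = (4, 4, -3, 3)

Write a = (a_1, ..., a_4) in the standard basis. For each basis vector v_i, ℓ(v_i) = <v_i, a> is a linear equation in the a_j's. Collect the n equations into a matrix system V a = ℓ, where row i of V is v_i (expressed in the standard basis). Since V is invertible (lower-triangular with 1s on the diagonal, up to permutation), solve by back-substitution:
  V =
[[-1, 1, 1, 0],
 [1, 0, 0, 0],
 [0, 1, 0, 0],
 [1, 1, 1, 1]]
  V a = (-3, 4, 4, 8)
Solving gives a = (4, 4, -3, 3).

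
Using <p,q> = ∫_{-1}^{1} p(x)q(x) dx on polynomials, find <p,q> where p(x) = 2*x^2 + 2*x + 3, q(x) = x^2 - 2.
<p,q> = -178/15

Expand the product: p(x)·q(x) = 2*x^4 + 2*x^3 - x^2 - 4*x - 6.
∫_{-1}^{1} of each monomial x^k gives [2/(k+1) if k even, 0 if k odd]. Integrating term-by-term (or equivalently evaluating the antiderivative F(x) = 2*x^5/5 + x^4/2 - x^3/3 - 2*x^2 - 6*x at the endpoints):
  F(1) − F(−1) = -223/30 − (133/30) = -178/15.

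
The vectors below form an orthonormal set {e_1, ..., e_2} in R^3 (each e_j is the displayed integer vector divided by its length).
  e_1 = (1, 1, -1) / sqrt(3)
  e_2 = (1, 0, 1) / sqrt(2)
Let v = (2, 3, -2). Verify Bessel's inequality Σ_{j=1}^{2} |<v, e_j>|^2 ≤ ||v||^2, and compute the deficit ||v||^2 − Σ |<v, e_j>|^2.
Σ |<v, e_j>|^2 = 49/3; ||v||^2 = 17; deficit = 2/3

Write each e_j = u_j / sqrt(<u_j, u_j>) where u_j is the displayed integer vector. Then <v, e_j> = <v, u_j> / sqrt(<u_j, u_j>), so |<v, e_j>|^2 = <v, u_j>^2 / <u_j, u_j>.
Coefficients: <v, e_1> = 7/sqrt(3), <v, e_2> = 0/sqrt(2).
Square and sum: Σ |<v, e_j>|^2 = 49/3.
Compute ||v||^2 = v·v = 17.
Deficit = 17 − 49/3 = 2/3 ≥ 0, confirming Bessel's inequality. (The deficit equals ||v − Σ <v,e_j> e_j||^2, the squared distance from v to span{e_j}.)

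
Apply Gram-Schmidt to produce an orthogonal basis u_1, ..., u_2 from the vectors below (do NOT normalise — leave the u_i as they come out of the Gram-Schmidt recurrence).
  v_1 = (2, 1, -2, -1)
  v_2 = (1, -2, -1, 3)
Orthogonal basis:
  u_1 = (2, 1, -2, -1)
  u_2 = (6/5, -19/10, -6/5, 29/10)

Apply the Gram-Schmidt recurrence
  u_1 = v_1
  u_i = v_i − Σ_{j<i} ((v_i · u_j) / (u_j · u_j)) · u_j.

Step by step this gives:
  u_1 = (2, 1, -2, -1)
  u_2 = (6/5, -19/10, -6/5, 29/10)

Orthogonality check:
  u_2 · u_1 = 0 (should be 0)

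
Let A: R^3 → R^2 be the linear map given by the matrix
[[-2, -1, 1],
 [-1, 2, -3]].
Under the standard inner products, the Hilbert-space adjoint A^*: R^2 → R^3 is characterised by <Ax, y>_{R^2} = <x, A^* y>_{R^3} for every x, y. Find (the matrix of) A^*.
A^* = A^T =
[[-2, -1],
 [-1, 2],
 [1, -3]]

For real matrices with standard dot products, the defining identity <Ax, y> = <x, A^* y> gives (Ax)^T y = x^T (A^*) y, i.e. x^T A^T y = x^T (A^*) y. Since this holds for all x, y, we must have A^* = A^T. Therefore
A^* =
[[-2, -1],
 [-1, 2],
 [1, -3]].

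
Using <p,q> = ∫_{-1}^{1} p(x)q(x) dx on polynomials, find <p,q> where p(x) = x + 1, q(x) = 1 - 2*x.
<p,q> = 2/3

Expand the product: p(x)·q(x) = -2*x^2 - x + 1.
∫_{-1}^{1} of each monomial x^k gives [2/(k+1) if k even, 0 if k odd]. Integrating term-by-term (or equivalently evaluating the antiderivative F(x) = -2*x^3/3 - x^2/2 + x at the endpoints):
  F(1) − F(−1) = -1/6 − (-5/6) = 2/3.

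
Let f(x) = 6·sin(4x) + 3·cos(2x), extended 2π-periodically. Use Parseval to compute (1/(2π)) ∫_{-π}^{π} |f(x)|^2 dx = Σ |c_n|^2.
Σ |c_n|^2 = 45/2

Expand |f|^2 and use orthogonality of {sin(nx), cos(mx)} on [-π, π]:
  ∫_{-π}^{π} sin(nx)^2 dx = π, ∫ cos(mx)^2 dx = π, and cross terms integrate to 0.
So ∫_{-π}^{π} f(x)^2 dx = 6^2 · π + 3^2 · π = (36 + 9)π.
Divide by 2π: (36 + 9)/2 = 45/2.
By Parseval, this equals Σ |c_n|^2.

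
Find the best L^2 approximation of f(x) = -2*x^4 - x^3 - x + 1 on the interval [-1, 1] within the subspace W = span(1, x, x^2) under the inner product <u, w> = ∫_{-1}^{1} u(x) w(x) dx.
g(x) = -12*x^2/7 - 8*x/5 + 41/35

The best approximation g ∈ W is the orthogonal projection of f onto W. Writing g = a_0 + a_1 x + a_2 x^2, the coefficients solve the normal equations G · a = b where
  G_{ij} = <φ_i, φ_j> and b_i = <f, φ_i>, with φ_0 = 1, φ_1 = x, φ_2 = x^2.
G =
  [2, 0, 2/3]
  [0, 2/3, 0]
  [2/3, 0, 2/5],
b = (6/5, -16/15, 2/21).
Solving gives a_0 = 41/35, a_1 = -8/5, a_2 = -12/7, so
  g(x) = -12*x^2/7 - 8*x/5 + 41/35.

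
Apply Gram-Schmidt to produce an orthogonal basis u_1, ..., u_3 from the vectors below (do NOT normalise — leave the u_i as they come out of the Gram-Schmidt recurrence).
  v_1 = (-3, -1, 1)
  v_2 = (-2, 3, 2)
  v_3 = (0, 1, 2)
Orthogonal basis:
  u_1 = (-3, -1, 1)
  u_2 = (-7/11, 38/11, 17/11)
  u_3 = (5/9, -4/9, 11/9)

Apply the Gram-Schmidt recurrence
  u_1 = v_1
  u_i = v_i − Σ_{j<i} ((v_i · u_j) / (u_j · u_j)) · u_j.

Step by step this gives:
  u_1 = (-3, -1, 1)
  u_2 = (-7/11, 38/11, 17/11)
  u_3 = (5/9, -4/9, 11/9)

Orthogonality check:
  u_2 · u_1 = 0 (should be 0)
  u_3 · u_1 = 0 (should be 0)
  u_3 · u_2 = 0 (should be 0)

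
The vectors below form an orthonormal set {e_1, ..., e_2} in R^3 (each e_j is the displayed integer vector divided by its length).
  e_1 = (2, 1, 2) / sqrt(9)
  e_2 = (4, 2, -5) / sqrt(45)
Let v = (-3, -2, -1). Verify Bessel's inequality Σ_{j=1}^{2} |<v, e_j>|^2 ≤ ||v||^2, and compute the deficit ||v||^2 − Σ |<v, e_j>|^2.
Σ |<v, e_j>|^2 = 69/5; ||v||^2 = 14; deficit = 1/5

Write each e_j = u_j / sqrt(<u_j, u_j>) where u_j is the displayed integer vector. Then <v, e_j> = <v, u_j> / sqrt(<u_j, u_j>), so |<v, e_j>|^2 = <v, u_j>^2 / <u_j, u_j>.
Coefficients: <v, e_1> = -10/sqrt(9), <v, e_2> = -11/sqrt(45).
Square and sum: Σ |<v, e_j>|^2 = 69/5.
Compute ||v||^2 = v·v = 14.
Deficit = 14 − 69/5 = 1/5 ≥ 0, confirming Bessel's inequality. (The deficit equals ||v − Σ <v,e_j> e_j||^2, the squared distance from v to span{e_j}.)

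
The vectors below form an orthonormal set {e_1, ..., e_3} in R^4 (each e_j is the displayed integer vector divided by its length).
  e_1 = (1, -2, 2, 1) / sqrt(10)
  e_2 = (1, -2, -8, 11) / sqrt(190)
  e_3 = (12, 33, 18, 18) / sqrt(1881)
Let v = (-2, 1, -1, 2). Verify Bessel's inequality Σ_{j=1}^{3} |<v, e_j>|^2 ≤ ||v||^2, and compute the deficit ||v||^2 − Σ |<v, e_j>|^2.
Σ |<v, e_j>|^2 = 61/11; ||v||^2 = 10; deficit = 49/11

Write each e_j = u_j / sqrt(<u_j, u_j>) where u_j is the displayed integer vector. Then <v, e_j> = <v, u_j> / sqrt(<u_j, u_j>), so |<v, e_j>|^2 = <v, u_j>^2 / <u_j, u_j>.
Coefficients: <v, e_1> = -4/sqrt(10), <v, e_2> = 26/sqrt(190), <v, e_3> = 27/sqrt(1881).
Square and sum: Σ |<v, e_j>|^2 = 61/11.
Compute ||v||^2 = v·v = 10.
Deficit = 10 − 61/11 = 49/11 ≥ 0, confirming Bessel's inequality. (The deficit equals ||v − Σ <v,e_j> e_j||^2, the squared distance from v to span{e_j}.)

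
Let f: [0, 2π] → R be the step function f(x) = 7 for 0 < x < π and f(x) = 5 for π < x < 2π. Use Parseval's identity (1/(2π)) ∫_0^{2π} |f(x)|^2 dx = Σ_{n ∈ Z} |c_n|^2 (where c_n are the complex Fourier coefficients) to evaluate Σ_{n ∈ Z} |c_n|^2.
Σ |c_n|^2 = 37

Parseval equates the L^2 energy of f (normalised by 1/(2π)) with the ℓ^2 sum of its Fourier coefficients: (1/(2π)) ∫_0^{2π} |f|^2 = Σ |c_n|^2.
Compute the left side: (1/(2π)) [∫_0^π 7^2 dx + ∫_π^{2π} 5^2 dx] = (1/(2π)) · (49π + 25π) = (49 + 25)/2 = 37.
So Σ_{n ∈ Z} |c_n|^2 = 37.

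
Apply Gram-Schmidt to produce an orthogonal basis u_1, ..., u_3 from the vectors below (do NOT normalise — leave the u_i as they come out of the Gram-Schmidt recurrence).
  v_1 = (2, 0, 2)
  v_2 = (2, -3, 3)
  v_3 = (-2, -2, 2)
Orthogonal basis:
  u_1 = (2, 0, 2)
  u_2 = (-1/2, -3, 1/2)
  u_3 = (-30/19, 10/19, 30/19)

Apply the Gram-Schmidt recurrence
  u_1 = v_1
  u_i = v_i − Σ_{j<i} ((v_i · u_j) / (u_j · u_j)) · u_j.

Step by step this gives:
  u_1 = (2, 0, 2)
  u_2 = (-1/2, -3, 1/2)
  u_3 = (-30/19, 10/19, 30/19)

Orthogonality check:
  u_2 · u_1 = 0 (should be 0)
  u_3 · u_1 = 0 (should be 0)
  u_3 · u_2 = 0 (should be 0)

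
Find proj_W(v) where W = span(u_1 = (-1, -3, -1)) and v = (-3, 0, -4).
proj_W(v) = (-7/11, -21/11, -7/11)

Set up U = [u_1 | ... | u_1] ∈ R^(3×1). The projector onto W = col(U) is P = U (U^T U)^(-1) U^T.
Compute U^T U =
  [11],
and U^T v = (7).
Solve U^T U · c = U^T v for the coefficients: c = (7/11). The projection is proj_W(v) = U c.
Check: (v - proj_W(v)) · u_1 = 0  (should be 0).
Result: proj_W(v) = (-7/11, -21/11, -7/11).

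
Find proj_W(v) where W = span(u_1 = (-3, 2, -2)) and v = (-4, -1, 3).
proj_W(v) = (-12/17, 8/17, -8/17)

Set up U = [u_1 | ... | u_1] ∈ R^(3×1). The projector onto W = col(U) is P = U (U^T U)^(-1) U^T.
Compute U^T U =
  [17],
and U^T v = (4).
Solve U^T U · c = U^T v for the coefficients: c = (4/17). The projection is proj_W(v) = U c.
Check: (v - proj_W(v)) · u_1 = 0  (should be 0).
Result: proj_W(v) = (-12/17, 8/17, -8/17).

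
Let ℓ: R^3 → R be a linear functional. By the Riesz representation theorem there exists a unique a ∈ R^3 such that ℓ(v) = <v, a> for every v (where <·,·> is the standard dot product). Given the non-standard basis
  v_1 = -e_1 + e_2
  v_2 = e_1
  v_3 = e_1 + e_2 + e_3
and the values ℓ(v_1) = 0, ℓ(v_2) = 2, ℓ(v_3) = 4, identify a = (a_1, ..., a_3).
a = (2, 2, 0)

Write a = (a_1, ..., a_3) in the standard basis. For each basis vector v_i, ℓ(v_i) = <v_i, a> is a linear equation in the a_j's. Collect the n equations into a matrix system V a = ℓ, where row i of V is v_i (expressed in the standard basis). Since V is invertible (lower-triangular with 1s on the diagonal, up to permutation), solve by back-substitution:
  V =
[[-1, 1, 0],
 [1, 0, 0],
 [1, 1, 1]]
  V a = (0, 2, 4)
Solving gives a = (2, 2, 0).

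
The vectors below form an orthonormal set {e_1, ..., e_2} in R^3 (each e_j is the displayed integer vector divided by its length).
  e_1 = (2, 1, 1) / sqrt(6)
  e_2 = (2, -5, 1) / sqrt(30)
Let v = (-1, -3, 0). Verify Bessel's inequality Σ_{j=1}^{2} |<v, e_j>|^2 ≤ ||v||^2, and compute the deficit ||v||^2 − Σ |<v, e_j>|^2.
Σ |<v, e_j>|^2 = 49/5; ||v||^2 = 10; deficit = 1/5

Write each e_j = u_j / sqrt(<u_j, u_j>) where u_j is the displayed integer vector. Then <v, e_j> = <v, u_j> / sqrt(<u_j, u_j>), so |<v, e_j>|^2 = <v, u_j>^2 / <u_j, u_j>.
Coefficients: <v, e_1> = -5/sqrt(6), <v, e_2> = 13/sqrt(30).
Square and sum: Σ |<v, e_j>|^2 = 49/5.
Compute ||v||^2 = v·v = 10.
Deficit = 10 − 49/5 = 1/5 ≥ 0, confirming Bessel's inequality. (The deficit equals ||v − Σ <v,e_j> e_j||^2, the squared distance from v to span{e_j}.)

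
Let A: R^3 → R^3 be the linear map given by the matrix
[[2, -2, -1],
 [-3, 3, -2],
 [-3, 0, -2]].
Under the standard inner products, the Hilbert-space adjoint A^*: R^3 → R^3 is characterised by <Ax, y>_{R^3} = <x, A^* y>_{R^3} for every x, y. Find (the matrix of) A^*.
A^* = A^T =
[[2, -3, -3],
 [-2, 3, 0],
 [-1, -2, -2]]

For real matrices with standard dot products, the defining identity <Ax, y> = <x, A^* y> gives (Ax)^T y = x^T (A^*) y, i.e. x^T A^T y = x^T (A^*) y. Since this holds for all x, y, we must have A^* = A^T. Therefore
A^* =
[[2, -3, -3],
 [-2, 3, 0],
 [-1, -2, -2]].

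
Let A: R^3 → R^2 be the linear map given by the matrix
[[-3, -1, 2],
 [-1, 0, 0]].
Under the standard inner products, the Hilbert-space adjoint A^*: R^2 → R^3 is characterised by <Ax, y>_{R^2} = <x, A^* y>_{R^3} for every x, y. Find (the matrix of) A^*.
A^* = A^T =
[[-3, -1],
 [-1, 0],
 [2, 0]]

For real matrices with standard dot products, the defining identity <Ax, y> = <x, A^* y> gives (Ax)^T y = x^T (A^*) y, i.e. x^T A^T y = x^T (A^*) y. Since this holds for all x, y, we must have A^* = A^T. Therefore
A^* =
[[-3, -1],
 [-1, 0],
 [2, 0]].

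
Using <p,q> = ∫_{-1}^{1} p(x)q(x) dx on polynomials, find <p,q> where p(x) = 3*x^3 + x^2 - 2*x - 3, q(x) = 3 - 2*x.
<p,q> = -236/15

Expand the product: p(x)·q(x) = -6*x^4 + 7*x^3 + 7*x^2 - 9.
∫_{-1}^{1} of each monomial x^k gives [2/(k+1) if k even, 0 if k odd]. Integrating term-by-term (or equivalently evaluating the antiderivative F(x) = -6*x^5/5 + 7*x^4/4 + 7*x^3/3 - 9*x at the endpoints):
  F(1) − F(−1) = -367/60 − (577/60) = -236/15.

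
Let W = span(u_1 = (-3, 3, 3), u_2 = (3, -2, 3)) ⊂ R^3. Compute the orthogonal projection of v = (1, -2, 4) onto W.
proj_W(v) = (117/62, -29/31, 237/62)

Set up U = [u_1 | ... | u_2] ∈ R^(3×2). The projector onto W = col(U) is P = U (U^T U)^(-1) U^T.
Compute U^T U =
  [27, -6]
  [-6, 22],
and U^T v = (3, 19).
Solve U^T U · c = U^T v for the coefficients: c = (10/31, 59/62). The projection is proj_W(v) = U c.
Check: (v - proj_W(v)) · u_1 = 0  (should be 0).
Check: (v - proj_W(v)) · u_2 = 0  (should be 0).
Result: proj_W(v) = (117/62, -29/31, 237/62).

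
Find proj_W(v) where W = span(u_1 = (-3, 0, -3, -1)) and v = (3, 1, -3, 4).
proj_W(v) = (12/19, 0, 12/19, 4/19)

Set up U = [u_1 | ... | u_1] ∈ R^(4×1). The projector onto W = col(U) is P = U (U^T U)^(-1) U^T.
Compute U^T U =
  [19],
and U^T v = (-4).
Solve U^T U · c = U^T v for the coefficients: c = (-4/19). The projection is proj_W(v) = U c.
Check: (v - proj_W(v)) · u_1 = 0  (should be 0).
Result: proj_W(v) = (12/19, 0, 12/19, 4/19).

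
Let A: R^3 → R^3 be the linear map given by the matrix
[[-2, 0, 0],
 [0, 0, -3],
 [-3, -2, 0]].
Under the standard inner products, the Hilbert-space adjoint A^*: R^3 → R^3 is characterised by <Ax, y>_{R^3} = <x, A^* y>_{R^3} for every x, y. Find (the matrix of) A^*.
A^* = A^T =
[[-2, 0, -3],
 [0, 0, -2],
 [0, -3, 0]]

For real matrices with standard dot products, the defining identity <Ax, y> = <x, A^* y> gives (Ax)^T y = x^T (A^*) y, i.e. x^T A^T y = x^T (A^*) y. Since this holds for all x, y, we must have A^* = A^T. Therefore
A^* =
[[-2, 0, -3],
 [0, 0, -2],
 [0, -3, 0]].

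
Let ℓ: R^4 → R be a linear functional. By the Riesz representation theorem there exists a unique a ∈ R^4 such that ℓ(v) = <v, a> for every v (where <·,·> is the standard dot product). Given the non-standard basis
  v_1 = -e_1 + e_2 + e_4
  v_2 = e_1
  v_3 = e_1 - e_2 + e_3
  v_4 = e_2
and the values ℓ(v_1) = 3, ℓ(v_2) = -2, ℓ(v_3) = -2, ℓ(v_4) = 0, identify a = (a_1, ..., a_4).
a = (-2, 0, 0, 1)

Write a = (a_1, ..., a_4) in the standard basis. For each basis vector v_i, ℓ(v_i) = <v_i, a> is a linear equation in the a_j's. Collect the n equations into a matrix system V a = ℓ, where row i of V is v_i (expressed in the standard basis). Since V is invertible (lower-triangular with 1s on the diagonal, up to permutation), solve by back-substitution:
  V =
[[-1, 1, 0, 1],
 [1, 0, 0, 0],
 [1, -1, 1, 0],
 [0, 1, 0, 0]]
  V a = (3, -2, -2, 0)
Solving gives a = (-2, 0, 0, 1).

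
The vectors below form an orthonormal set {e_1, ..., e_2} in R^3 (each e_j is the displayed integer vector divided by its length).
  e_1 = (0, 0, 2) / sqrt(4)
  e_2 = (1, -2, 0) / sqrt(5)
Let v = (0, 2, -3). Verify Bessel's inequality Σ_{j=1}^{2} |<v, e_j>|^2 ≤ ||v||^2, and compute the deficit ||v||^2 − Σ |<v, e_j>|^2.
Σ |<v, e_j>|^2 = 61/5; ||v||^2 = 13; deficit = 4/5

Write each e_j = u_j / sqrt(<u_j, u_j>) where u_j is the displayed integer vector. Then <v, e_j> = <v, u_j> / sqrt(<u_j, u_j>), so |<v, e_j>|^2 = <v, u_j>^2 / <u_j, u_j>.
Coefficients: <v, e_1> = -6/sqrt(4), <v, e_2> = -4/sqrt(5).
Square and sum: Σ |<v, e_j>|^2 = 61/5.
Compute ||v||^2 = v·v = 13.
Deficit = 13 − 61/5 = 4/5 ≥ 0, confirming Bessel's inequality. (The deficit equals ||v − Σ <v,e_j> e_j||^2, the squared distance from v to span{e_j}.)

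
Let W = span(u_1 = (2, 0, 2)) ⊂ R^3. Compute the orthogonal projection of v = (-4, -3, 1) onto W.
proj_W(v) = (-3/2, 0, -3/2)

Set up U = [u_1 | ... | u_1] ∈ R^(3×1). The projector onto W = col(U) is P = U (U^T U)^(-1) U^T.
Compute U^T U =
  [8],
and U^T v = (-6).
Solve U^T U · c = U^T v for the coefficients: c = (-3/4). The projection is proj_W(v) = U c.
Check: (v - proj_W(v)) · u_1 = 0  (should be 0).
Result: proj_W(v) = (-3/2, 0, -3/2).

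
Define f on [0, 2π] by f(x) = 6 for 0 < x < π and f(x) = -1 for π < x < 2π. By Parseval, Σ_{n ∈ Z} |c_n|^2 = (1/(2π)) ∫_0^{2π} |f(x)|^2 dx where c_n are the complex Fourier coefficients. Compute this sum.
Σ |c_n|^2 = 37/2

Parseval equates the L^2 energy of f (normalised by 1/(2π)) with the ℓ^2 sum of its Fourier coefficients: (1/(2π)) ∫_0^{2π} |f|^2 = Σ |c_n|^2.
Compute the left side: (1/(2π)) [∫_0^π 6^2 dx + ∫_π^{2π} (-1)^2 dx] = (1/(2π)) · (36π + 1π) = (36 + 1)/2 = 37/2.
So Σ_{n ∈ Z} |c_n|^2 = 37/2.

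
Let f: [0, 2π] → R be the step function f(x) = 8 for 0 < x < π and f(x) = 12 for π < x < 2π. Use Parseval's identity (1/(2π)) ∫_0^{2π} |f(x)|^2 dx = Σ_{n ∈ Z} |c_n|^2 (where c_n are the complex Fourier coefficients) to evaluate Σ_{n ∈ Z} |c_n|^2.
Σ |c_n|^2 = 104

Parseval equates the L^2 energy of f (normalised by 1/(2π)) with the ℓ^2 sum of its Fourier coefficients: (1/(2π)) ∫_0^{2π} |f|^2 = Σ |c_n|^2.
Compute the left side: (1/(2π)) [∫_0^π 8^2 dx + ∫_π^{2π} 12^2 dx] = (1/(2π)) · (64π + 144π) = (64 + 144)/2 = 104.
So Σ_{n ∈ Z} |c_n|^2 = 104.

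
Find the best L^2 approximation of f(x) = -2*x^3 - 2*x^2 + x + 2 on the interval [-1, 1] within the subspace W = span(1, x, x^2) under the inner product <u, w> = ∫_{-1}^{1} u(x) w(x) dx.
g(x) = -2*x^2 - x/5 + 2

The best approximation g ∈ W is the orthogonal projection of f onto W. Writing g = a_0 + a_1 x + a_2 x^2, the coefficients solve the normal equations G · a = b where
  G_{ij} = <φ_i, φ_j> and b_i = <f, φ_i>, with φ_0 = 1, φ_1 = x, φ_2 = x^2.
G =
  [2, 0, 2/3]
  [0, 2/3, 0]
  [2/3, 0, 2/5],
b = (8/3, -2/15, 8/15).
Solving gives a_0 = 2, a_1 = -1/5, a_2 = -2, so
  g(x) = -2*x^2 - x/5 + 2.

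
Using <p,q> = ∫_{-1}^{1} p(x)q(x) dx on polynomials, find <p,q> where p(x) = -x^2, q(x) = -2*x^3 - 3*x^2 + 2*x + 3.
<p,q> = -4/5

Expand the product: p(x)·q(x) = 2*x^5 + 3*x^4 - 2*x^3 - 3*x^2.
∫_{-1}^{1} of each monomial x^k gives [2/(k+1) if k even, 0 if k odd]. Integrating term-by-term (or equivalently evaluating the antiderivative F(x) = x^6/3 + 3*x^5/5 - x^4/2 - x^3 at the endpoints):
  F(1) − F(−1) = -17/30 − (7/30) = -4/5.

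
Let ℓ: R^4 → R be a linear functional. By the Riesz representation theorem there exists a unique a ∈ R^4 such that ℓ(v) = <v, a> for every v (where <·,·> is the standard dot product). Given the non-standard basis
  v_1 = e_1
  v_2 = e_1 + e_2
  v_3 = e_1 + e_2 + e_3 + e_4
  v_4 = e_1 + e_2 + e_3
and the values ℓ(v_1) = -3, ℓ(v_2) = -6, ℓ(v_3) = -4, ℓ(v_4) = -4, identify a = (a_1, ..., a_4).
a = (-3, -3, 2, 0)

Write a = (a_1, ..., a_4) in the standard basis. For each basis vector v_i, ℓ(v_i) = <v_i, a> is a linear equation in the a_j's. Collect the n equations into a matrix system V a = ℓ, where row i of V is v_i (expressed in the standard basis). Since V is invertible (lower-triangular with 1s on the diagonal, up to permutation), solve by back-substitution:
  V =
[[1, 0, 0, 0],
 [1, 1, 0, 0],
 [1, 1, 1, 1],
 [1, 1, 1, 0]]
  V a = (-3, -6, -4, -4)
Solving gives a = (-3, -3, 2, 0).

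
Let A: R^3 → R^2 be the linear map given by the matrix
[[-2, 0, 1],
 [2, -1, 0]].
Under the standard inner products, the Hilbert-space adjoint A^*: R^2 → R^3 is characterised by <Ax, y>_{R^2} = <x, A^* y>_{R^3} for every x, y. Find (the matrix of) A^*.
A^* = A^T =
[[-2, 2],
 [0, -1],
 [1, 0]]

For real matrices with standard dot products, the defining identity <Ax, y> = <x, A^* y> gives (Ax)^T y = x^T (A^*) y, i.e. x^T A^T y = x^T (A^*) y. Since this holds for all x, y, we must have A^* = A^T. Therefore
A^* =
[[-2, 2],
 [0, -1],
 [1, 0]].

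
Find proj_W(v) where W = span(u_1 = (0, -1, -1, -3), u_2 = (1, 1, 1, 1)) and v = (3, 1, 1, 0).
proj_W(v) = (45/19, 28/19, 28/19, -6/19)

Set up U = [u_1 | ... | u_2] ∈ R^(4×2). The projector onto W = col(U) is P = U (U^T U)^(-1) U^T.
Compute U^T U =
  [11, -5]
  [-5, 4],
and U^T v = (-2, 5).
Solve U^T U · c = U^T v for the coefficients: c = (17/19, 45/19). The projection is proj_W(v) = U c.
Check: (v - proj_W(v)) · u_1 = 0  (should be 0).
Check: (v - proj_W(v)) · u_2 = 0  (should be 0).
Result: proj_W(v) = (45/19, 28/19, 28/19, -6/19).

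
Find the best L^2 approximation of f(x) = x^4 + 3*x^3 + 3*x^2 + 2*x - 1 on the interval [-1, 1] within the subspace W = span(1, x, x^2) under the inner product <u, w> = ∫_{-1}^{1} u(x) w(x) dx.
g(x) = 27*x^2/7 + 19*x/5 - 38/35

The best approximation g ∈ W is the orthogonal projection of f onto W. Writing g = a_0 + a_1 x + a_2 x^2, the coefficients solve the normal equations G · a = b where
  G_{ij} = <φ_i, φ_j> and b_i = <f, φ_i>, with φ_0 = 1, φ_1 = x, φ_2 = x^2.
G =
  [2, 0, 2/3]
  [0, 2/3, 0]
  [2/3, 0, 2/5],
b = (2/5, 38/15, 86/105).
Solving gives a_0 = -38/35, a_1 = 19/5, a_2 = 27/7, so
  g(x) = 27*x^2/7 + 19*x/5 - 38/35.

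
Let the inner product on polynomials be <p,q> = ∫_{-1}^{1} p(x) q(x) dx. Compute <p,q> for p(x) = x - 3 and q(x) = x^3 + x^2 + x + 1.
<p,q> = -104/15

Expand the product: p(x)·q(x) = x^4 - 2*x^3 - 2*x^2 - 2*x - 3.
∫_{-1}^{1} of each monomial x^k gives [2/(k+1) if k even, 0 if k odd]. Integrating term-by-term (or equivalently evaluating the antiderivative F(x) = x^5/5 - x^4/2 - 2*x^3/3 - x^2 - 3*x at the endpoints):
  F(1) − F(−1) = -149/30 − (59/30) = -104/15.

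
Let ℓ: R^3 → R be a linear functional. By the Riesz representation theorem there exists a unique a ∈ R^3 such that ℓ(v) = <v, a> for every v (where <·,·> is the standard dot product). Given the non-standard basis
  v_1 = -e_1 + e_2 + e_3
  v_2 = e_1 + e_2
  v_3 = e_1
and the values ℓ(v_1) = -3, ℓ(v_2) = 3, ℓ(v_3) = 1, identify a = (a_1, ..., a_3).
a = (1, 2, -4)

Write a = (a_1, ..., a_3) in the standard basis. For each basis vector v_i, ℓ(v_i) = <v_i, a> is a linear equation in the a_j's. Collect the n equations into a matrix system V a = ℓ, where row i of V is v_i (expressed in the standard basis). Since V is invertible (lower-triangular with 1s on the diagonal, up to permutation), solve by back-substitution:
  V =
[[-1, 1, 1],
 [1, 1, 0],
 [1, 0, 0]]
  V a = (-3, 3, 1)
Solving gives a = (1, 2, -4).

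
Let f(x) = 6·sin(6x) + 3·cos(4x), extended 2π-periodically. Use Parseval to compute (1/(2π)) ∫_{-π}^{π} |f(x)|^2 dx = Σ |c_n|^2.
Σ |c_n|^2 = 45/2

Expand |f|^2 and use orthogonality of {sin(nx), cos(mx)} on [-π, π]:
  ∫_{-π}^{π} sin(nx)^2 dx = π, ∫ cos(mx)^2 dx = π, and cross terms integrate to 0.
So ∫_{-π}^{π} f(x)^2 dx = 6^2 · π + 3^2 · π = (36 + 9)π.
Divide by 2π: (36 + 9)/2 = 45/2.
By Parseval, this equals Σ |c_n|^2.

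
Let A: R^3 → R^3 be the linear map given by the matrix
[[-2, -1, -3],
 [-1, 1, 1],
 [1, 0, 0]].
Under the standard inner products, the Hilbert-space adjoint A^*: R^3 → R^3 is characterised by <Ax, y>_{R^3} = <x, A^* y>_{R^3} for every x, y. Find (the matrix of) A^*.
A^* = A^T =
[[-2, -1, 1],
 [-1, 1, 0],
 [-3, 1, 0]]

For real matrices with standard dot products, the defining identity <Ax, y> = <x, A^* y> gives (Ax)^T y = x^T (A^*) y, i.e. x^T A^T y = x^T (A^*) y. Since this holds for all x, y, we must have A^* = A^T. Therefore
A^* =
[[-2, -1, 1],
 [-1, 1, 0],
 [-3, 1, 0]].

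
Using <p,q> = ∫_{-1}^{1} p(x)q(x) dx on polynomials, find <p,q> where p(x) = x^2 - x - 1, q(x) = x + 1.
<p,q> = -2

Expand the product: p(x)·q(x) = x^3 - 2*x - 1.
∫_{-1}^{1} of each monomial x^k gives [2/(k+1) if k even, 0 if k odd]. Integrating term-by-term (or equivalently evaluating the antiderivative F(x) = x^4/4 - x^2 - x at the endpoints):
  F(1) − F(−1) = -7/4 − (1/4) = -2.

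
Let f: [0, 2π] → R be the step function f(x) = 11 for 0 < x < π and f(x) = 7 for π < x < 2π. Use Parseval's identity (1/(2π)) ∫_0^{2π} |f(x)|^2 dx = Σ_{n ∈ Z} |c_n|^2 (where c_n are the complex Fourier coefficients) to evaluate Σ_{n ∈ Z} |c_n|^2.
Σ |c_n|^2 = 85

Parseval equates the L^2 energy of f (normalised by 1/(2π)) with the ℓ^2 sum of its Fourier coefficients: (1/(2π)) ∫_0^{2π} |f|^2 = Σ |c_n|^2.
Compute the left side: (1/(2π)) [∫_0^π 11^2 dx + ∫_π^{2π} 7^2 dx] = (1/(2π)) · (121π + 49π) = (121 + 49)/2 = 85.
So Σ_{n ∈ Z} |c_n|^2 = 85.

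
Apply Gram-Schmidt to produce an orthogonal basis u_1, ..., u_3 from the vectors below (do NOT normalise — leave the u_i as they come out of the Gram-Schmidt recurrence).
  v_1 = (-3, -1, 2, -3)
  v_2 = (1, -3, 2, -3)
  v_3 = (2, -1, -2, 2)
Orthogonal basis:
  u_1 = (-3, -1, 2, -3)
  u_2 = (62/23, -56/23, 20/23, -30/23)
  u_3 = (-5/9, -10/9, -8/9, 1/3)

Apply the Gram-Schmidt recurrence
  u_1 = v_1
  u_i = v_i − Σ_{j<i} ((v_i · u_j) / (u_j · u_j)) · u_j.

Step by step this gives:
  u_1 = (-3, -1, 2, -3)
  u_2 = (62/23, -56/23, 20/23, -30/23)
  u_3 = (-5/9, -10/9, -8/9, 1/3)

Orthogonality check:
  u_2 · u_1 = 0 (should be 0)
  u_3 · u_1 = 0 (should be 0)
  u_3 · u_2 = 0 (should be 0)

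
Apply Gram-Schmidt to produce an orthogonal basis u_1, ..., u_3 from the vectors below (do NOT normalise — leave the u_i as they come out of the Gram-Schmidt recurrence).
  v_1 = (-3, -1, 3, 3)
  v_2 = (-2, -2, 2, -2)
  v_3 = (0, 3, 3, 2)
Orthogonal basis:
  u_1 = (-3, -1, 3, 3)
  u_2 = (-8/7, -12/7, 8/7, -20/7)
  u_3 = (2/3, 5/2, 7/3, -5/6)

Apply the Gram-Schmidt recurrence
  u_1 = v_1
  u_i = v_i − Σ_{j<i} ((v_i · u_j) / (u_j · u_j)) · u_j.

Step by step this gives:
  u_1 = (-3, -1, 3, 3)
  u_2 = (-8/7, -12/7, 8/7, -20/7)
  u_3 = (2/3, 5/2, 7/3, -5/6)

Orthogonality check:
  u_2 · u_1 = 0 (should be 0)
  u_3 · u_1 = 0 (should be 0)
  u_3 · u_2 = 0 (should be 0)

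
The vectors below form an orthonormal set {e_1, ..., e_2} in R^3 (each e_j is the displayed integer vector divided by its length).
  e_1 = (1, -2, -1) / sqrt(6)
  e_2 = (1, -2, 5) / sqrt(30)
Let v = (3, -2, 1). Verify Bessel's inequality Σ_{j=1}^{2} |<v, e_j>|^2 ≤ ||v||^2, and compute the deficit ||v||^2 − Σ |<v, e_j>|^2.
Σ |<v, e_j>|^2 = 54/5; ||v||^2 = 14; deficit = 16/5

Write each e_j = u_j / sqrt(<u_j, u_j>) where u_j is the displayed integer vector. Then <v, e_j> = <v, u_j> / sqrt(<u_j, u_j>), so |<v, e_j>|^2 = <v, u_j>^2 / <u_j, u_j>.
Coefficients: <v, e_1> = 6/sqrt(6), <v, e_2> = 12/sqrt(30).
Square and sum: Σ |<v, e_j>|^2 = 54/5.
Compute ||v||^2 = v·v = 14.
Deficit = 14 − 54/5 = 16/5 ≥ 0, confirming Bessel's inequality. (The deficit equals ||v − Σ <v,e_j> e_j||^2, the squared distance from v to span{e_j}.)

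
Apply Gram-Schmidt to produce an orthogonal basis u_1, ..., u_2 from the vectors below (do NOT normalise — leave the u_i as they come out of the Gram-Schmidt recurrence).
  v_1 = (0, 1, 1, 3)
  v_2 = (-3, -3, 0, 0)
Orthogonal basis:
  u_1 = (0, 1, 1, 3)
  u_2 = (-3, -30/11, 3/11, 9/11)

Apply the Gram-Schmidt recurrence
  u_1 = v_1
  u_i = v_i − Σ_{j<i} ((v_i · u_j) / (u_j · u_j)) · u_j.

Step by step this gives:
  u_1 = (0, 1, 1, 3)
  u_2 = (-3, -30/11, 3/11, 9/11)

Orthogonality check:
  u_2 · u_1 = 0 (should be 0)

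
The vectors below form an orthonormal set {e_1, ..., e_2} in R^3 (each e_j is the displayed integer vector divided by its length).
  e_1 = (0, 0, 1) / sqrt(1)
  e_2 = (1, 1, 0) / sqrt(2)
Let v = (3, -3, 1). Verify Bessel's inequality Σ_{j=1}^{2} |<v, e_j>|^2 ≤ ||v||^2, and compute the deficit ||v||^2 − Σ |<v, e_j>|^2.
Σ |<v, e_j>|^2 = 1; ||v||^2 = 19; deficit = 18

Write each e_j = u_j / sqrt(<u_j, u_j>) where u_j is the displayed integer vector. Then <v, e_j> = <v, u_j> / sqrt(<u_j, u_j>), so |<v, e_j>|^2 = <v, u_j>^2 / <u_j, u_j>.
Coefficients: <v, e_1> = 1/sqrt(1), <v, e_2> = 0/sqrt(2).
Square and sum: Σ |<v, e_j>|^2 = 1.
Compute ||v||^2 = v·v = 19.
Deficit = 19 − 1 = 18 ≥ 0, confirming Bessel's inequality. (The deficit equals ||v − Σ <v,e_j> e_j||^2, the squared distance from v to span{e_j}.)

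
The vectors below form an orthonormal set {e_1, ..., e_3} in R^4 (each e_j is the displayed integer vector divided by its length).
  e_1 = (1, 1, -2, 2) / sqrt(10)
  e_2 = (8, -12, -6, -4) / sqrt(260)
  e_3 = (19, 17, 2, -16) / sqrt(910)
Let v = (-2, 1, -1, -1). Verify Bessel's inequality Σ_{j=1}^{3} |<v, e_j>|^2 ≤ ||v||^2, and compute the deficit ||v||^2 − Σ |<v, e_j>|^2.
Σ |<v, e_j>|^2 = 7/5; ||v||^2 = 7; deficit = 28/5

Write each e_j = u_j / sqrt(<u_j, u_j>) where u_j is the displayed integer vector. Then <v, e_j> = <v, u_j> / sqrt(<u_j, u_j>), so |<v, e_j>|^2 = <v, u_j>^2 / <u_j, u_j>.
Coefficients: <v, e_1> = -1/sqrt(10), <v, e_2> = -18/sqrt(260), <v, e_3> = -7/sqrt(910).
Square and sum: Σ |<v, e_j>|^2 = 7/5.
Compute ||v||^2 = v·v = 7.
Deficit = 7 − 7/5 = 28/5 ≥ 0, confirming Bessel's inequality. (The deficit equals ||v − Σ <v,e_j> e_j||^2, the squared distance from v to span{e_j}.)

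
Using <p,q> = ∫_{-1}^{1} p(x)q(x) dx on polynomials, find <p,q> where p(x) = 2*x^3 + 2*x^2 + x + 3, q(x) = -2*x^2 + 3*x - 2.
<p,q> = -238/15

Expand the product: p(x)·q(x) = -4*x^5 + 2*x^4 - 7*x^2 + 7*x - 6.
∫_{-1}^{1} of each monomial x^k gives [2/(k+1) if k even, 0 if k odd]. Integrating term-by-term (or equivalently evaluating the antiderivative F(x) = -2*x^6/3 + 2*x^5/5 - 7*x^3/3 + 7*x^2/2 - 6*x at the endpoints):
  F(1) − F(−1) = -51/10 − (323/30) = -238/15.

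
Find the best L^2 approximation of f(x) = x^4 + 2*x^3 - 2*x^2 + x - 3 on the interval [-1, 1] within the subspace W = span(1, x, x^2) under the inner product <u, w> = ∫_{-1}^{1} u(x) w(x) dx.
g(x) = -8*x^2/7 + 11*x/5 - 108/35

The best approximation g ∈ W is the orthogonal projection of f onto W. Writing g = a_0 + a_1 x + a_2 x^2, the coefficients solve the normal equations G · a = b where
  G_{ij} = <φ_i, φ_j> and b_i = <f, φ_i>, with φ_0 = 1, φ_1 = x, φ_2 = x^2.
G =
  [2, 0, 2/3]
  [0, 2/3, 0]
  [2/3, 0, 2/5],
b = (-104/15, 22/15, -88/35).
Solving gives a_0 = -108/35, a_1 = 11/5, a_2 = -8/7, so
  g(x) = -8*x^2/7 + 11*x/5 - 108/35.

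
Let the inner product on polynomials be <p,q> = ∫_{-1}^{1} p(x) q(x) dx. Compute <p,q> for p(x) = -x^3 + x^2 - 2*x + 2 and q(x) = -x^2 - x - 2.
<p,q> = -28/3

Expand the product: p(x)·q(x) = x^5 + 3*x^3 - 2*x^2 + 2*x - 4.
∫_{-1}^{1} of each monomial x^k gives [2/(k+1) if k even, 0 if k odd]. Integrating term-by-term (or equivalently evaluating the antiderivative F(x) = x^6/6 + 3*x^4/4 - 2*x^3/3 + x^2 - 4*x at the endpoints):
  F(1) − F(−1) = -11/4 − (79/12) = -28/3.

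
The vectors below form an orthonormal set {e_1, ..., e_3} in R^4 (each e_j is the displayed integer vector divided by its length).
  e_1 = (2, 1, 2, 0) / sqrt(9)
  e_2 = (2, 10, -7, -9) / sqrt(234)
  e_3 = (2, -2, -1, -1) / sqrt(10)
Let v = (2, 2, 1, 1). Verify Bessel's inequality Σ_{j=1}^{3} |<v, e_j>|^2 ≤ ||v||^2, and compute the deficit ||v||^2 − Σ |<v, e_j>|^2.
Σ |<v, e_j>|^2 = 506/65; ||v||^2 = 10; deficit = 144/65

Write each e_j = u_j / sqrt(<u_j, u_j>) where u_j is the displayed integer vector. Then <v, e_j> = <v, u_j> / sqrt(<u_j, u_j>), so |<v, e_j>|^2 = <v, u_j>^2 / <u_j, u_j>.
Coefficients: <v, e_1> = 8/sqrt(9), <v, e_2> = 8/sqrt(234), <v, e_3> = -2/sqrt(10).
Square and sum: Σ |<v, e_j>|^2 = 506/65.
Compute ||v||^2 = v·v = 10.
Deficit = 10 − 506/65 = 144/65 ≥ 0, confirming Bessel's inequality. (The deficit equals ||v − Σ <v,e_j> e_j||^2, the squared distance from v to span{e_j}.)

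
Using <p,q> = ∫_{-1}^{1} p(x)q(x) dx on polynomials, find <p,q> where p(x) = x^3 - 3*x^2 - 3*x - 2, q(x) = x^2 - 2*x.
<p,q> = 2/3

Expand the product: p(x)·q(x) = x^5 - 5*x^4 + 3*x^3 + 4*x^2 + 4*x.
∫_{-1}^{1} of each monomial x^k gives [2/(k+1) if k even, 0 if k odd]. Integrating term-by-term (or equivalently evaluating the antiderivative F(x) = x^6/6 - x^5 + 3*x^4/4 + 4*x^3/3 + 2*x^2 at the endpoints):
  F(1) − F(−1) = 13/4 − (31/12) = 2/3.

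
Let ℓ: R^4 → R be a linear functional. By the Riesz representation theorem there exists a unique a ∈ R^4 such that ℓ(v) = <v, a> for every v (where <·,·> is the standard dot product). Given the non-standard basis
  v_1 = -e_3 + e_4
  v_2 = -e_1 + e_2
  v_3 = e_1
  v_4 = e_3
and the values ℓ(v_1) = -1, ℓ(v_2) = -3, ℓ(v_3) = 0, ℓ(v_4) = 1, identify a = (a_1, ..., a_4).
a = (0, -3, 1, 0)

Write a = (a_1, ..., a_4) in the standard basis. For each basis vector v_i, ℓ(v_i) = <v_i, a> is a linear equation in the a_j's. Collect the n equations into a matrix system V a = ℓ, where row i of V is v_i (expressed in the standard basis). Since V is invertible (lower-triangular with 1s on the diagonal, up to permutation), solve by back-substitution:
  V =
[[0, 0, -1, 1],
 [-1, 1, 0, 0],
 [1, 0, 0, 0],
 [0, 0, 1, 0]]
  V a = (-1, -3, 0, 1)
Solving gives a = (0, -3, 1, 0).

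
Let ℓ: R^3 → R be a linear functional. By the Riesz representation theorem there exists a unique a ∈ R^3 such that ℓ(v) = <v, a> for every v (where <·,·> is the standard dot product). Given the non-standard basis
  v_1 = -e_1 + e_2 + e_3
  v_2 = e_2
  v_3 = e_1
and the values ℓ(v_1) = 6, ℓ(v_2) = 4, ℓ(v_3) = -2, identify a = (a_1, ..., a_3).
a = (-2, 4, 0)

Write a = (a_1, ..., a_3) in the standard basis. For each basis vector v_i, ℓ(v_i) = <v_i, a> is a linear equation in the a_j's. Collect the n equations into a matrix system V a = ℓ, where row i of V is v_i (expressed in the standard basis). Since V is invertible (lower-triangular with 1s on the diagonal, up to permutation), solve by back-substitution:
  V =
[[-1, 1, 1],
 [0, 1, 0],
 [1, 0, 0]]
  V a = (6, 4, -2)
Solving gives a = (-2, 4, 0).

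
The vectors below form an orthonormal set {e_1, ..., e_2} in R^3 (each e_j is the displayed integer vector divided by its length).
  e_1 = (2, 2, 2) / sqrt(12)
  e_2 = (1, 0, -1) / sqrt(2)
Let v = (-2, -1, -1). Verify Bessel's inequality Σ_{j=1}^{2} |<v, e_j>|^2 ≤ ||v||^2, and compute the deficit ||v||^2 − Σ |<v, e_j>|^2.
Σ |<v, e_j>|^2 = 35/6; ||v||^2 = 6; deficit = 1/6

Write each e_j = u_j / sqrt(<u_j, u_j>) where u_j is the displayed integer vector. Then <v, e_j> = <v, u_j> / sqrt(<u_j, u_j>), so |<v, e_j>|^2 = <v, u_j>^2 / <u_j, u_j>.
Coefficients: <v, e_1> = -8/sqrt(12), <v, e_2> = -1/sqrt(2).
Square and sum: Σ |<v, e_j>|^2 = 35/6.
Compute ||v||^2 = v·v = 6.
Deficit = 6 − 35/6 = 1/6 ≥ 0, confirming Bessel's inequality. (The deficit equals ||v − Σ <v,e_j> e_j||^2, the squared distance from v to span{e_j}.)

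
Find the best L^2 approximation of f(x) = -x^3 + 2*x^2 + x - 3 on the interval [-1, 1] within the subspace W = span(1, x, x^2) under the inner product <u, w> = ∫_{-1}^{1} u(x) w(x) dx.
g(x) = 2*x^2 + 2*x/5 - 3

The best approximation g ∈ W is the orthogonal projection of f onto W. Writing g = a_0 + a_1 x + a_2 x^2, the coefficients solve the normal equations G · a = b where
  G_{ij} = <φ_i, φ_j> and b_i = <f, φ_i>, with φ_0 = 1, φ_1 = x, φ_2 = x^2.
G =
  [2, 0, 2/3]
  [0, 2/3, 0]
  [2/3, 0, 2/5],
b = (-14/3, 4/15, -6/5).
Solving gives a_0 = -3, a_1 = 2/5, a_2 = 2, so
  g(x) = 2*x^2 + 2*x/5 - 3.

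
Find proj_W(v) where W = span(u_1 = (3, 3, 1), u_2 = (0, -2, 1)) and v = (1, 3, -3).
proj_W(v) = (0, 18/5, -9/5)

Set up U = [u_1 | ... | u_2] ∈ R^(3×2). The projector onto W = col(U) is P = U (U^T U)^(-1) U^T.
Compute U^T U =
  [19, -5]
  [-5, 5],
and U^T v = (9, -9).
Solve U^T U · c = U^T v for the coefficients: c = (0, -9/5). The projection is proj_W(v) = U c.
Check: (v - proj_W(v)) · u_1 = 0  (should be 0).
Check: (v - proj_W(v)) · u_2 = 0  (should be 0).
Result: proj_W(v) = (0, 18/5, -9/5).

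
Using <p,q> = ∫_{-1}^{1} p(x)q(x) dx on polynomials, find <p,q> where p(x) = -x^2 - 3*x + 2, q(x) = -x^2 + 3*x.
<p,q> = -104/15

Expand the product: p(x)·q(x) = x^4 - 11*x^2 + 6*x.
∫_{-1}^{1} of each monomial x^k gives [2/(k+1) if k even, 0 if k odd]. Integrating term-by-term (or equivalently evaluating the antiderivative F(x) = x^5/5 - 11*x^3/3 + 3*x^2 at the endpoints):
  F(1) − F(−1) = -7/15 − (97/15) = -104/15.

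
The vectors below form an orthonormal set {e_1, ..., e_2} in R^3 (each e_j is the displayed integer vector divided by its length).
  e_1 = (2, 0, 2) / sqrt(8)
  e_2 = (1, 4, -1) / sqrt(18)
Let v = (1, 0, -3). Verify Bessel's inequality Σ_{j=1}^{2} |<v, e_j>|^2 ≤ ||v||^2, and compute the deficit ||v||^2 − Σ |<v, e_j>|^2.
Σ |<v, e_j>|^2 = 26/9; ||v||^2 = 10; deficit = 64/9

Write each e_j = u_j / sqrt(<u_j, u_j>) where u_j is the displayed integer vector. Then <v, e_j> = <v, u_j> / sqrt(<u_j, u_j>), so |<v, e_j>|^2 = <v, u_j>^2 / <u_j, u_j>.
Coefficients: <v, e_1> = -4/sqrt(8), <v, e_2> = 4/sqrt(18).
Square and sum: Σ |<v, e_j>|^2 = 26/9.
Compute ||v||^2 = v·v = 10.
Deficit = 10 − 26/9 = 64/9 ≥ 0, confirming Bessel's inequality. (The deficit equals ||v − Σ <v,e_j> e_j||^2, the squared distance from v to span{e_j}.)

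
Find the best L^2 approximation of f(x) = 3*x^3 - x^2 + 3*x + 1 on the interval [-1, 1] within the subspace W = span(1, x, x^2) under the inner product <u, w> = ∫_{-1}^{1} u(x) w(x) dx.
g(x) = -x^2 + 24*x/5 + 1

The best approximation g ∈ W is the orthogonal projection of f onto W. Writing g = a_0 + a_1 x + a_2 x^2, the coefficients solve the normal equations G · a = b where
  G_{ij} = <φ_i, φ_j> and b_i = <f, φ_i>, with φ_0 = 1, φ_1 = x, φ_2 = x^2.
G =
  [2, 0, 2/3]
  [0, 2/3, 0]
  [2/3, 0, 2/5],
b = (4/3, 16/5, 4/15).
Solving gives a_0 = 1, a_1 = 24/5, a_2 = -1, so
  g(x) = -x^2 + 24*x/5 + 1.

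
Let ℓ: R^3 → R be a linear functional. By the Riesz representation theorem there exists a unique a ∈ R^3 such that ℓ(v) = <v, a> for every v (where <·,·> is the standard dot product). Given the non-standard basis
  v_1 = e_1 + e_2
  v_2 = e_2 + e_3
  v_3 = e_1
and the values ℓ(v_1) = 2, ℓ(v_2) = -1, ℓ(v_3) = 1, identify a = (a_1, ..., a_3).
a = (1, 1, -2)

Write a = (a_1, ..., a_3) in the standard basis. For each basis vector v_i, ℓ(v_i) = <v_i, a> is a linear equation in the a_j's. Collect the n equations into a matrix system V a = ℓ, where row i of V is v_i (expressed in the standard basis). Since V is invertible (lower-triangular with 1s on the diagonal, up to permutation), solve by back-substitution:
  V =
[[1, 1, 0],
 [0, 1, 1],
 [1, 0, 0]]
  V a = (2, -1, 1)
Solving gives a = (1, 1, -2).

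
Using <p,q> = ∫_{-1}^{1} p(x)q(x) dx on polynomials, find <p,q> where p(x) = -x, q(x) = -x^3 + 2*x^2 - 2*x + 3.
<p,q> = 26/15

Expand the product: p(x)·q(x) = x^4 - 2*x^3 + 2*x^2 - 3*x.
∫_{-1}^{1} of each monomial x^k gives [2/(k+1) if k even, 0 if k odd]. Integrating term-by-term (or equivalently evaluating the antiderivative F(x) = x^5/5 - x^4/2 + 2*x^3/3 - 3*x^2/2 at the endpoints):
  F(1) − F(−1) = -17/15 − (-43/15) = 26/15.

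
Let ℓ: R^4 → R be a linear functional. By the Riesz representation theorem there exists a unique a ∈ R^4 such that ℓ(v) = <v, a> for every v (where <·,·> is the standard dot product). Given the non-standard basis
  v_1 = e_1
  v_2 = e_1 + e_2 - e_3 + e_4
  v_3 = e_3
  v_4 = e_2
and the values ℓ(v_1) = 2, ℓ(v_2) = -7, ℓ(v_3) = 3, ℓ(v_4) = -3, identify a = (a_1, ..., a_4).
a = (2, -3, 3, -3)

Write a = (a_1, ..., a_4) in the standard basis. For each basis vector v_i, ℓ(v_i) = <v_i, a> is a linear equation in the a_j's. Collect the n equations into a matrix system V a = ℓ, where row i of V is v_i (expressed in the standard basis). Since V is invertible (lower-triangular with 1s on the diagonal, up to permutation), solve by back-substitution:
  V =
[[1, 0, 0, 0],
 [1, 1, -1, 1],
 [0, 0, 1, 0],
 [0, 1, 0, 0]]
  V a = (2, -7, 3, -3)
Solving gives a = (2, -3, 3, -3).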